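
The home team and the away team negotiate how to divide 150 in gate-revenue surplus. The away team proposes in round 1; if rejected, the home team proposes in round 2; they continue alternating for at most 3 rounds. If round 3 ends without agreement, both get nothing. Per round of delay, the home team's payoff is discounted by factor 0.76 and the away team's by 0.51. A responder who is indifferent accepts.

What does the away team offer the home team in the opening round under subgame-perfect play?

Round 3 (the away team proposes): the home team will accept anything ≥ 0, so the away team offers 0 and keeps 150.
Round 2 (the home team proposes): the away team can get 150 next round, worth 0.51 × 150 = 76.5 now; the home team offers that and keeps 73.5.
Round 1 (the away team proposes): the home team can get 73.5 next round, worth 0.76 × 73.5 = 55.86 now; the away team offers that and keeps 94.14.

55.86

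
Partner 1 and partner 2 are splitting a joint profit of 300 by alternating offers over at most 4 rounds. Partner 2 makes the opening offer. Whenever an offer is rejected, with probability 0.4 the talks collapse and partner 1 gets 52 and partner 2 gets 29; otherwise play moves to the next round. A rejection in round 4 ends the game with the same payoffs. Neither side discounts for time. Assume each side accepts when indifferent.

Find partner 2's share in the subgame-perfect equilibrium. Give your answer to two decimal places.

Round 4 (partner 1 proposes): partner 2 gets 29 if talks fail, so partner 1 offers 29 and keeps 271.
Round 3 (partner 2 proposes): rejecting gives partner 1 an expected 0.6 × 271 + 0.4 × 52 = 183.4, so partner 2 offers 183.4, keeping 116.6.
Round 2 (partner 1 proposes): rejecting gives partner 2 an expected 0.6 × 116.6 + 0.4 × 29 = 81.56, so partner 1 offers 81.56, keeping 218.44.
Round 1 (partner 2 proposes): rejecting gives partner 1 an expected 0.6 × 218.44 + 0.4 × 52 = 151.864; partner 2 offers that and keeps 148.136.

148.14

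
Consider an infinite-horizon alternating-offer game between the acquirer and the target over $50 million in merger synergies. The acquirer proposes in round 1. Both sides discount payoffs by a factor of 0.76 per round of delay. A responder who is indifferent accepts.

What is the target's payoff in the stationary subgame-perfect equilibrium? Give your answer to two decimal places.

Let x be the acquirer's share when the acquirer proposes and y be the target's share when the target proposes.
The target accepts iff offered ≥ 0.76·y, so x = 50 − 0.76y. Symmetrically y = 50 − 0.76x.
Substituting: x = 50 − 0.76(50 − 0.76x), giving x(1 − 0.76·0.76) = 50(1 − 0.76).
So x = 50 × 0.24 / 0.4224 ≈ 28.4091, and the target receives 50 − x ≈ 21.5909.

21.59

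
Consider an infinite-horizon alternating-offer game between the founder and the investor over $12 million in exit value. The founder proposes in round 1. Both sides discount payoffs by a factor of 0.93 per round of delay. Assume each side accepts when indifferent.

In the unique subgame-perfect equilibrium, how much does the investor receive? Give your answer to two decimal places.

5.78

When the founder proposes, the investor accepts any offer worth at least 0.93 times what the investor would get by proposing next round; and vice versa.
This gives x = 12 − 0.93y and y = 12 − 0.93x, where x and y are each side's share when it proposes.
Hence (1 − 0.93·0.93)x = 12(1 − 0.93), i.e. 0.1351·x = 0.84.
x ≈ 6.2176; the investor's share is 12 − x ≈ 5.7824.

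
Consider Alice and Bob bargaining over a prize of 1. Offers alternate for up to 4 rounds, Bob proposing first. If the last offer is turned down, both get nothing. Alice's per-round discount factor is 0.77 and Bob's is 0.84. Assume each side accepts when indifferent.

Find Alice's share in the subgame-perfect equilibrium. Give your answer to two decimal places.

Solve by backward induction from round 4.
Round 4 (Alice proposes): Bob will accept anything ≥ 0, so Alice offers 0 and keeps 1.
Round 3 (Bob proposes): Alice can get 1 next round, worth 0.77 × 1 = 0.77 now; Bob offers that and keeps 0.23.
Round 2 (Alice proposes): Bob can get 0.23 next round, worth 0.84 × 0.23 = 0.1932 now, so Alice offers 0.1932, keeping 0.8068.
Round 1 (Bob proposes): Alice can get 0.8068 next round, worth 0.77 × 0.8068 = 0.621236 now, so Bob offers 0.621236, keeping 0.378764.

0.62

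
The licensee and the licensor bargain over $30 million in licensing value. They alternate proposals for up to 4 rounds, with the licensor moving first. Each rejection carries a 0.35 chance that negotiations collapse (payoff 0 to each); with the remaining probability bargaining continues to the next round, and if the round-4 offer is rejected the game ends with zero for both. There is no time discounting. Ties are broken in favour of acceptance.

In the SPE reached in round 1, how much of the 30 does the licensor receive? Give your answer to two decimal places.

14.94

Round 4 (the licensee proposes): rejection yields 0 for the licensor; the licensee offers 0 and keeps 30.
Round 3 (the licensor proposes): rejecting gives the licensee an expected 0.65 × 30 = 19.5; the licensor offers that and keeps 10.5.
Round 2 (the licensee proposes): rejecting gives the licensor an expected 0.65 × 10.5 = 6.825, so the licensee offers 6.825, keeping 23.175.
Round 1 (the licensor proposes): rejecting gives the licensee an expected 0.65 × 23.175 = 15.06375; the licensor offers that and keeps 14.93625.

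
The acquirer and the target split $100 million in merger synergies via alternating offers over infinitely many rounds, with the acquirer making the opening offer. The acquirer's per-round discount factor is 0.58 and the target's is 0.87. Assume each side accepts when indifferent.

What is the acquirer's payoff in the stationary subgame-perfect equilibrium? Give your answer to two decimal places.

26.24

Let x be the acquirer's share when the acquirer proposes and y be the target's share when the target proposes.
The target accepts iff offered ≥ 0.87·y, so x = 100 − 0.87y. Symmetrically y = 100 − 0.58x.
Substituting: x = 100 − 0.87(100 − 0.58x), giving x(1 − 0.58·0.87) = 100(1 − 0.87).
So x = 100 × 0.13 / 0.4954 ≈ 26.2414, and the target receives 100 − x ≈ 73.7586.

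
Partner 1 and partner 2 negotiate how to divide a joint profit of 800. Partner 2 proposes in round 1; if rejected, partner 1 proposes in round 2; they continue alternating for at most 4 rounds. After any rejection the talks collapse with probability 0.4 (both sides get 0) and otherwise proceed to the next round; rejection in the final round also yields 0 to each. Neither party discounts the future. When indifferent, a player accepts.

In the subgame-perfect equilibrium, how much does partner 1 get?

By backward induction:
Round 4 (partner 1 proposes): partner 2 will accept anything ≥ 0, so partner 1 offers 0 and keeps 800.
Round 3 (partner 2 proposes): rejecting gives partner 1 an expected 0.6 × 800 = 480; partner 2 offers that and keeps 320.
Round 2 (partner 1 proposes): rejecting gives partner 2 an expected 0.6 × 320 = 192; partner 1 offers that and keeps 608.
Round 1 (partner 2 proposes): rejecting gives partner 1 an expected 0.6 × 608 = 364.8, so partner 2 offers 364.8, keeping 435.2.

364.8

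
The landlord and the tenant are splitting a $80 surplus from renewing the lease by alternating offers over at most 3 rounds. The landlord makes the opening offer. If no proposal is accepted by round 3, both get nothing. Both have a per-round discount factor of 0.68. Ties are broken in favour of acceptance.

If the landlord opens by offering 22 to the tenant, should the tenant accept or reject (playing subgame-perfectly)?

Accept

Work out the tenant's continuation value if the offer is rejected.
Round 3 (the landlord proposes): rejection yields 0 for the tenant; the landlord offers 0 and keeps 80.
Round 2 (the tenant proposes): the landlord can get 80 next round, worth 0.68 × 80 = 54.4 now, so the tenant offers 54.4, keeping 25.6.
So by rejecting in round 1, the tenant gets 25.6 next round, worth 0.68 × 25.6 = 17.408 now.
Offer 22 ≥ 17.408, so the tenant accepts.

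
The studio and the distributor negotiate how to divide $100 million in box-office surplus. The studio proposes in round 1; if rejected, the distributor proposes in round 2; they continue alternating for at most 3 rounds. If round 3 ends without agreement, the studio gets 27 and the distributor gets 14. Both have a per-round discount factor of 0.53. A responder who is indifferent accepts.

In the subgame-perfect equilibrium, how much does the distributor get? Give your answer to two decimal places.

28.84

Round 3 (the studio proposes): the distributor gets 14 if talks fail, so the studio offers 14 and keeps 86.
Round 2 (the distributor proposes): the studio can get 86 next round, worth 0.53 × 86 = 45.58 now; the distributor offers that and keeps 54.42.
Round 1 (the studio proposes): the distributor can get 54.42 next round, worth 0.53 × 54.42 = 28.8426 now, so the studio offers 28.8426, keeping 71.1574.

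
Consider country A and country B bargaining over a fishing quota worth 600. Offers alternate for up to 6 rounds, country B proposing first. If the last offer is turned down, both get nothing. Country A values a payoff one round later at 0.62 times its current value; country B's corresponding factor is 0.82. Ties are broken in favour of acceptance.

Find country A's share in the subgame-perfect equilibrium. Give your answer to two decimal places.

Round 6 (country A proposes): country B will accept anything ≥ 0, so country A offers 0 and keeps 600.
Round 5 (country B proposes): country A can get 600 next round, worth 0.62 × 600 = 372 now, so country B offers 372, keeping 228.
Round 4 (country A proposes): country B can get 228 next round, worth 0.82 × 228 = 186.96 now, so country A offers 186.96, keeping 413.04.
Round 3 (country B proposes): country A can get 413.04 next round, worth 0.62 × 413.04 = 256.0848 now, so country B offers 256.0848, keeping 343.9152.
Round 2 (country A proposes): country B can get 343.9152 next round, worth 0.82 × 343.9152 = 282.010464 now. Country A offers 282.010464 and keeps 600 − 282.010464 = 317.989536.
Round 1 (country B proposes): country A can get 317.989536 next round, worth 0.62 × 317.989536 = 197.15351232 now, so country B offers 197.15351232, keeping 402.84648768.

197.15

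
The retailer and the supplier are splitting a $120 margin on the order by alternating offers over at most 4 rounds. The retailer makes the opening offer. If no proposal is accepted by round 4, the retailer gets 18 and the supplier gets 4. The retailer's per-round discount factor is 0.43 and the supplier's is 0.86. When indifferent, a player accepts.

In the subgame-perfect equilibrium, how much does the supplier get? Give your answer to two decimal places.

91.26

Round 4 (the supplier proposes): the retailer gets 18 if talks fail, so the supplier offers 18 and keeps 102.
Round 3 (the retailer proposes): the supplier can get 102 next round, worth 0.86 × 102 = 87.72 now; the retailer offers that and keeps 32.28.
Round 2 (the supplier proposes): the retailer can get 32.28 next round, worth 0.43 × 32.28 = 13.8804 now; the supplier offers that and keeps 106.1196.
Round 1 (the retailer proposes): the supplier can get 106.1196 next round, worth 0.86 × 106.1196 = 91.262856 now; the retailer offers that and keeps 28.737144.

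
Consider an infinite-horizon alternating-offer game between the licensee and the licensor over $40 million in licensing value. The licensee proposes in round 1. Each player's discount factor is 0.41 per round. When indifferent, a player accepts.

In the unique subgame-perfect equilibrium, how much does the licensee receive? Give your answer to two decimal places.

28.37

Let x be the licensee's share when the licensee proposes and y be the licensor's share when the licensor proposes.
The licensor accepts iff offered ≥ 0.41·y, so x = 40 − 0.41y. Symmetrically y = 40 − 0.41x.
Substituting: x = 40 − 0.41(40 − 0.41x), giving x(1 − 0.41·0.41) = 40(1 − 0.41).
So x = 40 × 0.59 / 0.8319 ≈ 28.3688, and the licensor receives 40 − x ≈ 11.6312.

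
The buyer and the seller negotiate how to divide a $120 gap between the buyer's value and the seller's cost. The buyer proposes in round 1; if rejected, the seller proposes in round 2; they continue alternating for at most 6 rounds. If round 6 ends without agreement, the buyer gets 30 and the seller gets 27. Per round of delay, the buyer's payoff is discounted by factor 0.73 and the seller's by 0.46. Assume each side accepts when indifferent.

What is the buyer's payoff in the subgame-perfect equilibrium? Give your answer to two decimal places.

Solve by backward induction from round 6.
Round 6 (the seller proposes): the buyer gets 30 if talks fail, so the seller offers 30 and keeps 90.
Round 5 (the buyer proposes): the seller can get 90 next round, worth 0.46 × 90 = 41.4 now, so the buyer offers 41.4, keeping 78.6.
Round 4 (the seller proposes): the buyer can get 78.6 next round, worth 0.73 × 78.6 = 57.378 now. The seller offers 57.378 and keeps 120 − 57.378 = 62.622.
Round 3 (the buyer proposes): the seller can get 62.622 next round, worth 0.46 × 62.622 = 28.80612 now, so the buyer offers 28.80612, keeping 91.19388.
Round 2 (the seller proposes): the buyer can get 91.19388 next round, worth 0.73 × 91.19388 = 66.5715324 now. The seller offers 66.5715324 and keeps 120 − 66.5715324 = 53.4284676.
Round 1 (the buyer proposes): the seller can get 53.4284676 next round, worth 0.46 × 53.4284676 = 24.577095096 now; the buyer offers that and keeps 95.422904904.

95.42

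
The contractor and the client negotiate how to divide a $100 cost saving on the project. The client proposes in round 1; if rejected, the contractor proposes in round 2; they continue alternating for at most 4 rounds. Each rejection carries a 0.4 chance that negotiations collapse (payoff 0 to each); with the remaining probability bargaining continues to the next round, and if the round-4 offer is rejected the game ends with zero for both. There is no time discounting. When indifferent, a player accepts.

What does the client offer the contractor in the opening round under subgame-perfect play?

45.6

Round 4 (the contractor proposes): the client will accept anything ≥ 0, so the contractor offers 0 and keeps 100.
Round 3 (the client proposes): rejecting gives the contractor an expected 0.6 × 100 = 60; the client offers that and keeps 40.
Round 2 (the contractor proposes): rejecting gives the client an expected 0.6 × 40 = 24; the contractor offers that and keeps 76.
Round 1 (the client proposes): rejecting gives the contractor an expected 0.6 × 76 = 45.6, so the client offers 45.6, keeping 54.4.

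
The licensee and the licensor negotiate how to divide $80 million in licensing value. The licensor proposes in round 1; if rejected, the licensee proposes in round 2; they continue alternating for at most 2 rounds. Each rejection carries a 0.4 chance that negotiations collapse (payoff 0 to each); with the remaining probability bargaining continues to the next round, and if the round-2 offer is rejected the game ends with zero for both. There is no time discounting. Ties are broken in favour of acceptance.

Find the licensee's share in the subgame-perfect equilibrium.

By backward induction:
Round 2 (the licensee proposes): rejection yields 0 for the licensor; the licensee offers 0 and keeps 80.
Round 1 (the licensor proposes): rejecting gives the licensee an expected 0.6 × 80 = 48. The licensor offers 48 and keeps 80 − 48 = 32.

48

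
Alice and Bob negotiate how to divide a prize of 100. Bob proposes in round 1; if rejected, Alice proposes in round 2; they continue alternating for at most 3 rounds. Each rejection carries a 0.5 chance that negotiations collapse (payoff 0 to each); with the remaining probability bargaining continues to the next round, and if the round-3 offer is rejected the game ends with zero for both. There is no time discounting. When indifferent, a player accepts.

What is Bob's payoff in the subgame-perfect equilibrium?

Round 3 (Bob proposes): Alice will accept anything ≥ 0, so Bob offers 0 and keeps 100.
Round 2 (Alice proposes): rejecting gives Bob an expected 0.5 × 100 = 50, so Alice offers 50, keeping 50.
Round 1 (Bob proposes): rejecting gives Alice an expected 0.5 × 50 = 25; Bob offers that and keeps 75.

75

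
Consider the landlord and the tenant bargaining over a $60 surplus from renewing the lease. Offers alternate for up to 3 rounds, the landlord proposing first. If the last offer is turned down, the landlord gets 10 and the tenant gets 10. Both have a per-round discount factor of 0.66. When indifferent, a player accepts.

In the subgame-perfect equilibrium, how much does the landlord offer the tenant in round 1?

Solve by backward induction from round 3.
Round 3 (the landlord proposes): the tenant gets 10 if talks fail, so the landlord offers 10 and keeps 50.
Round 2 (the tenant proposes): the landlord can get 50 next round, worth 0.66 × 50 = 33 now; the tenant offers that and keeps 27.
Round 1 (the landlord proposes): the tenant can get 27 next round, worth 0.66 × 27 = 17.82 now, so the landlord offers 17.82, keeping 42.18.

17.82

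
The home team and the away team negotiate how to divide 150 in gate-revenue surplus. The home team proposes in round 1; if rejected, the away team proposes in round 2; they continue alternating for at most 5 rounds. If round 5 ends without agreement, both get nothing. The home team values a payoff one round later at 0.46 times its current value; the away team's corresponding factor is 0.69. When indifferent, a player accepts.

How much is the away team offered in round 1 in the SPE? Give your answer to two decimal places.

Round 5 (the home team proposes): rejection yields 0 for the away team; the home team offers 0 and keeps 150.
Round 4 (the away team proposes): the home team can get 150 next round, worth 0.46 × 150 = 69 now; the away team offers that and keeps 81.
Round 3 (the home team proposes): the away team can get 81 next round, worth 0.69 × 81 = 55.89 now; the home team offers that and keeps 94.11.
Round 2 (the away team proposes): the home team can get 94.11 next round, worth 0.46 × 94.11 = 43.2906 now, so the away team offers 43.2906, keeping 106.7094.
Round 1 (the home team proposes): the away team can get 106.7094 next round, worth 0.69 × 106.7094 = 73.629486 now, so the home team offers 73.629486, keeping 76.370514.

73.63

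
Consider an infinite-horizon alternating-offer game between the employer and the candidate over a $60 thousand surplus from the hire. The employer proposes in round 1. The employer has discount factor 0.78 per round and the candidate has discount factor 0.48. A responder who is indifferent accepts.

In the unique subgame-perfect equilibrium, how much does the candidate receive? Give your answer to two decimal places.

When the employer proposes, the candidate accepts any offer worth at least 0.48 times what the candidate would get by proposing next round; and vice versa.
This gives x = 60 − 0.48y and y = 60 − 0.78x, where x and y are each side's share when it proposes.
Hence (1 − 0.48·0.78)x = 60(1 − 0.48), i.e. 0.6256·x = 31.2.
x ≈ 49.8721; the candidate's share is 60 − x ≈ 10.1279.

10.13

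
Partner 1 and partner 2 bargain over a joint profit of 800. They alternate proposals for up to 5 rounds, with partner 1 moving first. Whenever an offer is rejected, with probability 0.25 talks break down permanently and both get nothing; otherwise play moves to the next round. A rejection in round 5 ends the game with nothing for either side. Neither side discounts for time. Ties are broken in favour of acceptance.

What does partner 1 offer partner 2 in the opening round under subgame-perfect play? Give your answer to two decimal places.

Round 5 (partner 1 proposes): rejection yields 0 for partner 2; partner 1 offers 0 and keeps 800.
Round 4 (partner 2 proposes): rejecting gives partner 1 an expected 0.75 × 800 = 600, so partner 2 offers 600, keeping 200.
Round 3 (partner 1 proposes): rejecting gives partner 2 an expected 0.75 × 200 = 150, so partner 1 offers 150, keeping 650.
Round 2 (partner 2 proposes): rejecting gives partner 1 an expected 0.75 × 650 = 487.5; partner 2 offers that and keeps 312.5.
Round 1 (partner 1 proposes): rejecting gives partner 2 an expected 0.75 × 312.5 = 234.375, so partner 1 offers 234.375, keeping 565.625.

234.38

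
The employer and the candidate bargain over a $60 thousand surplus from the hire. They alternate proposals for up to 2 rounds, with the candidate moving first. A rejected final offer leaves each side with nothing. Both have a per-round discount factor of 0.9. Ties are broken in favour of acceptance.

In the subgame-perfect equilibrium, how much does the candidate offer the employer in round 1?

54

Round 2 (the employer proposes): the candidate will accept anything ≥ 0, so the employer offers 0 and keeps 60.
Round 1 (the candidate proposes): the employer can get 60 next round, worth 0.9 × 60 = 54 now; the candidate offers that and keeps 6.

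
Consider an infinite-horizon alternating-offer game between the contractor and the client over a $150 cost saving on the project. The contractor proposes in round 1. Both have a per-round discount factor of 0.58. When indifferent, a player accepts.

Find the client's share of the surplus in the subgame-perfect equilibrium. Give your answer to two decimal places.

55.06

In a stationary SPE each proposer offers the other exactly their discounted continuation value.
If the contractor keeps x when proposing and the client keeps y when proposing, then x = 150 − 0.58y and y = 150 − 0.58x.
Solving: x = 150(1 − 0.58) / (1 − 0.58·0.58) = 63 / 0.6636 ≈ 94.9367.
The client gets 150 − 94.9367 ≈ 55.0633.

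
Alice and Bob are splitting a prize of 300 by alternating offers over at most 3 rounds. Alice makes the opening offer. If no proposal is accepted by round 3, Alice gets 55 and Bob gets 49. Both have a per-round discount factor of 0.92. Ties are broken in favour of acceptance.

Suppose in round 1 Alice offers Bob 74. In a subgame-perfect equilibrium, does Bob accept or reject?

Round 3 (Alice proposes): Bob gets 49 if talks fail, so Alice offers 49 and keeps 251.
Round 2 (Bob proposes): Alice can get 251 next round, worth 0.92 × 251 = 230.92 now; Bob offers that and keeps 69.08.
So by rejecting in round 1, Bob gets 69.08 next round, worth 0.92 × 69.08 = 63.5536 now.
Offer 74 ≥ 63.5536, so Bob accepts.

Accept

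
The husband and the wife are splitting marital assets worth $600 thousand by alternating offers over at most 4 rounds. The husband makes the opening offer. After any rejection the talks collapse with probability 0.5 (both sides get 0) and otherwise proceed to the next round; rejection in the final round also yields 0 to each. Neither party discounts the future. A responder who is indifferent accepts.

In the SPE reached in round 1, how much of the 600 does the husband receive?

By backward induction:
Round 4 (the wife proposes): rejection yields 0 for the husband; the wife offers 0 and keeps 600.
Round 3 (the husband proposes): rejecting gives the wife an expected 0.5 × 600 = 300, so the husband offers 300, keeping 300.
Round 2 (the wife proposes): rejecting gives the husband an expected 0.5 × 300 = 150. The wife offers 150 and keeps 600 − 150 = 450.
Round 1 (the husband proposes): rejecting gives the wife an expected 0.5 × 450 = 225. The husband offers 225 and keeps 600 − 225 = 375.

375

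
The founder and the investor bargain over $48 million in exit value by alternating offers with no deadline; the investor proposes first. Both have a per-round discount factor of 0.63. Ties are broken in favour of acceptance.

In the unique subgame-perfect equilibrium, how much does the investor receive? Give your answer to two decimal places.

29.45

Let x be the investor's share when the investor proposes and y be the founder's share when the founder proposes.
The founder accepts iff offered ≥ 0.63·y, so x = 48 − 0.63y. Symmetrically y = 48 − 0.63x.
Substituting: x = 48 − 0.63(48 − 0.63x), giving x(1 − 0.63·0.63) = 48(1 − 0.63).
So x = 48 × 0.37 / 0.6031 ≈ 29.4479, and the founder receives 48 − x ≈ 18.5521.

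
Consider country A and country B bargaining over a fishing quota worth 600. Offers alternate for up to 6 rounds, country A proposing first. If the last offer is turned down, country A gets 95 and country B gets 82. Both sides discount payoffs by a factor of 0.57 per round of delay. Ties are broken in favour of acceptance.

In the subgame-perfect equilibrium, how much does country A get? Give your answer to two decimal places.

374.77

Work backward from the last round.
Round 6 (country B proposes): country A gets 95 if talks fail, so country B offers 95 and keeps 505.
Round 5 (country A proposes): country B can get 505 next round, worth 0.57 × 505 = 287.85 now. Country A offers 287.85 and keeps 600 − 287.85 = 312.15.
Round 4 (country B proposes): country A can get 312.15 next round, worth 0.57 × 312.15 = 177.9255 now, so country B offers 177.9255, keeping 422.0745.
Round 3 (country A proposes): country B can get 422.0745 next round, worth 0.57 × 422.0745 = 240.582465 now; country A offers that and keeps 359.417535.
Round 2 (country B proposes): country A can get 359.417535 next round, worth 0.57 × 359.417535 = 204.86799495 now; country B offers that and keeps 395.13200505.
Round 1 (country A proposes): country B can get 395.13200505 next round, worth 0.57 × 395.13200505 = 225.2252428785 now; country A offers that and keeps 374.7747571215.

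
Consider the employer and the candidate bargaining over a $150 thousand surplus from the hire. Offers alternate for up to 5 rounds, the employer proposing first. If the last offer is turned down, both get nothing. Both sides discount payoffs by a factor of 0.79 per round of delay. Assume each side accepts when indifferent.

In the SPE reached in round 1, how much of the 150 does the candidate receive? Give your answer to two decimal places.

40.42

Solve by backward induction from round 5.
Round 5 (the employer proposes): rejection yields 0 for the candidate; the employer offers 0 and keeps 150.
Round 4 (the candidate proposes): the employer can get 150 next round, worth 0.79 × 150 = 118.5 now. The candidate offers 118.5 and keeps 150 − 118.5 = 31.5.
Round 3 (the employer proposes): the candidate can get 31.5 next round, worth 0.79 × 31.5 = 24.885 now. The employer offers 24.885 and keeps 150 − 24.885 = 125.115.
Round 2 (the candidate proposes): the employer can get 125.115 next round, worth 0.79 × 125.115 = 98.84085 now, so the candidate offers 98.84085, keeping 51.15915.
Round 1 (the employer proposes): the candidate can get 51.15915 next round, worth 0.79 × 51.15915 = 40.4157285 now, so the employer offers 40.4157285, keeping 109.5842715.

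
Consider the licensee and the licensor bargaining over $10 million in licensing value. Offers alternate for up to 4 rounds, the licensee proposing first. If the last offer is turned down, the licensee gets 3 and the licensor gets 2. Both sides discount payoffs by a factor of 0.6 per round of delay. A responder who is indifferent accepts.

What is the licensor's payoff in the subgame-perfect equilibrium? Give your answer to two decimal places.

3.91

Solve by backward induction from round 4.
Round 4 (the licensor proposes): the licensee gets 3 if talks fail, so the licensor offers 3 and keeps 7.
Round 3 (the licensee proposes): the licensor can get 7 next round, worth 0.6 × 7 = 4.2 now; the licensee offers that and keeps 5.8.
Round 2 (the licensor proposes): the licensee can get 5.8 next round, worth 0.6 × 5.8 = 3.48 now. The licensor offers 3.48 and keeps 10 − 3.48 = 6.52.
Round 1 (the licensee proposes): the licensor can get 6.52 next round, worth 0.6 × 6.52 = 3.912 now, so the licensee offers 3.912, keeping 6.088.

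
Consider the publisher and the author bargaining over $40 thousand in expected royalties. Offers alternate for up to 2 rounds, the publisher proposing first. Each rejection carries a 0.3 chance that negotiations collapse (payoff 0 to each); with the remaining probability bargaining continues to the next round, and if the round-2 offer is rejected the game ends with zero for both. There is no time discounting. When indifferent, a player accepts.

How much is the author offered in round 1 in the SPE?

By backward induction:
Round 2 (the author proposes): the publisher will accept anything ≥ 0, so the author offers 0 and keeps 40.
Round 1 (the publisher proposes): rejecting gives the author an expected 0.7 × 40 = 28, so the publisher offers 28, keeping 12.

28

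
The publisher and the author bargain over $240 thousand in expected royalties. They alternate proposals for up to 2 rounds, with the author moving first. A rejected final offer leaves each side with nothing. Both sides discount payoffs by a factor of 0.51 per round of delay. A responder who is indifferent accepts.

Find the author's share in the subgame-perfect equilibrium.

117.6

Work backward from the last round.
Round 2 (the publisher proposes): the author will accept anything ≥ 0, so the publisher offers 0 and keeps 240.
Round 1 (the author proposes): the publisher can get 240 next round, worth 0.51 × 240 = 122.4 now. The author offers 122.4 and keeps 240 − 122.4 = 117.6.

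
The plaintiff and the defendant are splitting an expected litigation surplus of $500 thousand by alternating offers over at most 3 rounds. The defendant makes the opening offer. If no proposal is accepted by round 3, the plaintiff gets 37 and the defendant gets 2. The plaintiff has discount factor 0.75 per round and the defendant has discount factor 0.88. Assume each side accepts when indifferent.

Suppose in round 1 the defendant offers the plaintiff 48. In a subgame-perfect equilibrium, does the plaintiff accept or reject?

Round 3 (the defendant proposes): the plaintiff gets 37 if talks fail, so the defendant offers 37 and keeps 463.
Round 2 (the plaintiff proposes): the defendant can get 463 next round, worth 0.88 × 463 = 407.44 now. The plaintiff offers 407.44 and keeps 500 − 407.44 = 92.56.
So by rejecting in round 1, the plaintiff gets 92.56 next round, worth 0.75 × 92.56 = 69.42 now.
Offer 48 < 69.42, so the plaintiff rejects.

Reject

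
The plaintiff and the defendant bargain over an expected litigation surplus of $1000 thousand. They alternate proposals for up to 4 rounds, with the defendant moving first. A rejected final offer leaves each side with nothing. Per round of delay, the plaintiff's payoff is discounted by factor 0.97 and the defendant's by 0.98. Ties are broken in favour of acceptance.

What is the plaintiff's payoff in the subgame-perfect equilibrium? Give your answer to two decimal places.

941.48

Round 4 (the plaintiff proposes): rejection yields 0 for the defendant; the plaintiff offers 0 and keeps 1000.
Round 3 (the defendant proposes): the plaintiff can get 1000 next round, worth 0.97 × 1000 = 970 now, so the defendant offers 970, keeping 30.
Round 2 (the plaintiff proposes): the defendant can get 30 next round, worth 0.98 × 30 = 29.4 now; the plaintiff offers that and keeps 970.6.
Round 1 (the defendant proposes): the plaintiff can get 970.6 next round, worth 0.97 × 970.6 = 941.482 now; the defendant offers that and keeps 58.518.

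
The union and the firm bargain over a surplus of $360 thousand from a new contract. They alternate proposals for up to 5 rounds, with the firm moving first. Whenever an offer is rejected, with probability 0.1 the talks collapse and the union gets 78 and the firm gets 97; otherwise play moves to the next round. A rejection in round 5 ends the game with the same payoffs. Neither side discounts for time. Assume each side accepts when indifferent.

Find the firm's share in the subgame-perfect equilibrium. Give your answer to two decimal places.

Round 5 (the firm proposes): the union gets 78 if talks fail, so the firm offers 78 and keeps 282.
Round 4 (the union proposes): rejecting gives the firm an expected 0.9 × 282 + 0.1 × 97 = 263.5. The union offers 263.5 and keeps 360 − 263.5 = 96.5.
Round 3 (the firm proposes): rejecting gives the union an expected 0.9 × 96.5 + 0.1 × 78 = 94.65; the firm offers that and keeps 265.35.
Round 2 (the union proposes): rejecting gives the firm an expected 0.9 × 265.35 + 0.1 × 97 = 248.515; the union offers that and keeps 111.485.
Round 1 (the firm proposes): rejecting gives the union an expected 0.9 × 111.485 + 0.1 × 78 = 108.1365; the firm offers that and keeps 251.8635.

251.86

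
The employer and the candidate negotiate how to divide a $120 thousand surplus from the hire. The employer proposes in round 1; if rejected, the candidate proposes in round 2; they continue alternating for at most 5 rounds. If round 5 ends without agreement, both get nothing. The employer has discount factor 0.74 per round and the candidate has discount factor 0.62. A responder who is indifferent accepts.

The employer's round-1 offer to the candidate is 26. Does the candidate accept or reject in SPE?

Round 5 (the employer proposes): rejection yields 0 for the candidate; the employer offers 0 and keeps 120.
Round 4 (the candidate proposes): the employer can get 120 next round, worth 0.74 × 120 = 88.8 now, so the candidate offers 88.8, keeping 31.2.
Round 3 (the employer proposes): the candidate can get 31.2 next round, worth 0.62 × 31.2 = 19.344 now. The employer offers 19.344 and keeps 120 − 19.344 = 100.656.
Round 2 (the candidate proposes): the employer can get 100.656 next round, worth 0.74 × 100.656 = 74.48544 now; the candidate offers that and keeps 45.51456.
So by rejecting in round 1, the candidate gets 45.51456 next round, worth 0.62 × 45.51456 = 28.2190272 now.
Offer 26 < 28.2190272, so the candidate rejects.

Reject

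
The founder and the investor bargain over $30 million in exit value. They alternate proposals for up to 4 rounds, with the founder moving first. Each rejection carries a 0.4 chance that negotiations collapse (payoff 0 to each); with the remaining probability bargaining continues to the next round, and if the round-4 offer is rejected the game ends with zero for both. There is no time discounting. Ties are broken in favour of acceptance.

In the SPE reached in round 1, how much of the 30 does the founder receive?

Round 4 (the investor proposes): rejection yields 0 for the founder; the investor offers 0 and keeps 30.
Round 3 (the founder proposes): rejecting gives the investor an expected 0.6 × 30 = 18, so the founder offers 18, keeping 12.
Round 2 (the investor proposes): rejecting gives the founder an expected 0.6 × 12 = 7.2, so the investor offers 7.2, keeping 22.8.
Round 1 (the founder proposes): rejecting gives the investor an expected 0.6 × 22.8 = 13.68, so the founder offers 13.68, keeping 16.32.

16.32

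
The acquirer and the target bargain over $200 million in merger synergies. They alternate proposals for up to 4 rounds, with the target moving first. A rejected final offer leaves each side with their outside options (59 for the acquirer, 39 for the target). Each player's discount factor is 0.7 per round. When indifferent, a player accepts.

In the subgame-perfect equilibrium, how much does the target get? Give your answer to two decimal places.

By backward induction:
Round 4 (the acquirer proposes): the target gets 39 if talks fail, so the acquirer offers 39 and keeps 161.
Round 3 (the target proposes): the acquirer can get 161 next round, worth 0.7 × 161 = 112.7 now; the target offers that and keeps 87.3.
Round 2 (the acquirer proposes): the target can get 87.3 next round, worth 0.7 × 87.3 = 61.11 now, so the acquirer offers 61.11, keeping 138.89.
Round 1 (the target proposes): the acquirer can get 138.89 next round, worth 0.7 × 138.89 = 97.223 now, so the target offers 97.223, keeping 102.777.

102.78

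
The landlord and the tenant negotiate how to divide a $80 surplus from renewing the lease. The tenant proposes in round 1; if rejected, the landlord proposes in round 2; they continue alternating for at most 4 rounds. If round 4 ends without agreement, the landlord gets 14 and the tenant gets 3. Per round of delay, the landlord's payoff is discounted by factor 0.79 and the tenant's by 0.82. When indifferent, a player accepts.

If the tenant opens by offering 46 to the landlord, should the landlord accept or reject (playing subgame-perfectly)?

Work out the landlord's continuation value if the offer is rejected.
Round 4 (the landlord proposes): the tenant gets 3 if talks fail, so the landlord offers 3 and keeps 77.
Round 3 (the tenant proposes): the landlord can get 77 next round, worth 0.79 × 77 = 60.83 now, so the tenant offers 60.83, keeping 19.17.
Round 2 (the landlord proposes): the tenant can get 19.17 next round, worth 0.82 × 19.17 = 15.7194 now. The landlord offers 15.7194 and keeps 80 − 15.7194 = 64.2806.
So by rejecting in round 1, the landlord gets 64.2806 next round, worth 0.79 × 64.2806 = 50.781674 now.
Offer 46 < 50.781674, so the landlord rejects.

Reject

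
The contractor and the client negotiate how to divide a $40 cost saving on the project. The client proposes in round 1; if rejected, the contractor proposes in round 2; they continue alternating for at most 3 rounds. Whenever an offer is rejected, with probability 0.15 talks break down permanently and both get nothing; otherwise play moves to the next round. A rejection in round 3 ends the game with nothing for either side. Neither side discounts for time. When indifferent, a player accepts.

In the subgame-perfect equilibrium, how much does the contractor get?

5.1

Round 3 (the client proposes): the contractor will accept anything ≥ 0, so the client offers 0 and keeps 40.
Round 2 (the contractor proposes): rejecting gives the client an expected 0.85 × 40 = 34, so the contractor offers 34, keeping 6.
Round 1 (the client proposes): rejecting gives the contractor an expected 0.85 × 6 = 5.1; the client offers that and keeps 34.9.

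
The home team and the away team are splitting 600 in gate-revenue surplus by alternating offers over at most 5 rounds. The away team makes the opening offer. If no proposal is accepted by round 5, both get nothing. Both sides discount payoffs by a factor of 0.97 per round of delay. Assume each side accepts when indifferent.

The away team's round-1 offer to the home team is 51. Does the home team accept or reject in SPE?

Round 5 (the away team proposes): rejection yields 0 for the home team; the away team offers 0 and keeps 600.
Round 4 (the home team proposes): the away team can get 600 next round, worth 0.97 × 600 = 582 now; the home team offers that and keeps 18.
Round 3 (the away team proposes): the home team can get 18 next round, worth 0.97 × 18 = 17.46 now; the away team offers that and keeps 582.54.
Round 2 (the home team proposes): the away team can get 582.54 next round, worth 0.97 × 582.54 = 565.0638 now; the home team offers that and keeps 34.9362.
So by rejecting in round 1, the home team gets 34.9362 next round, worth 0.97 × 34.9362 = 33.888114 now.
Offer 51 ≥ 33.888114, so the home team accepts.

Accept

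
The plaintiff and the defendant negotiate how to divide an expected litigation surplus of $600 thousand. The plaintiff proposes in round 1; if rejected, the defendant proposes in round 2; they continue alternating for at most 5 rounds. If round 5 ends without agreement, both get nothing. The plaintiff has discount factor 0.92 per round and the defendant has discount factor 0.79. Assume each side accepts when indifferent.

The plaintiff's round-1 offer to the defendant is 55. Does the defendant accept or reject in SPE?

Round 5 (the plaintiff proposes): the defendant will accept anything ≥ 0, so the plaintiff offers 0 and keeps 600.
Round 4 (the defendant proposes): the plaintiff can get 600 next round, worth 0.92 × 600 = 552 now, so the defendant offers 552, keeping 48.
Round 3 (the plaintiff proposes): the defendant can get 48 next round, worth 0.79 × 48 = 37.92 now; the plaintiff offers that and keeps 562.08.
Round 2 (the defendant proposes): the plaintiff can get 562.08 next round, worth 0.92 × 562.08 = 517.1136 now, so the defendant offers 517.1136, keeping 82.8864.
So by rejecting in round 1, the defendant gets 82.8864 next round, worth 0.79 × 82.8864 = 65.480256 now.
Offer 55 < 65.480256, so the defendant rejects.

Reject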